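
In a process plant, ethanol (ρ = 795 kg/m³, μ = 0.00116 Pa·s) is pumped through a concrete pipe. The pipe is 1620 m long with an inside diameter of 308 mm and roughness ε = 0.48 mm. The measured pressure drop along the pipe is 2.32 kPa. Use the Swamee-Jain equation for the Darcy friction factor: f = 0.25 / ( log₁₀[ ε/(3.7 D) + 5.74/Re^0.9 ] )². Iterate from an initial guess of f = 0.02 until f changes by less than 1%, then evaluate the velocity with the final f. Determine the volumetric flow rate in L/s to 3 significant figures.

Q ≈ 15.4 L/s

Rearranging Darcy-Weisbach: V = √(2·ΔP·D/(f·L·ρ)). With ε/D = 0.00048/0.308 = 0.00156, iterate starting from f = 0.02:
  f = 0.02 → V = √(2·2320·0.308/(0.02·1620·795)) = 0.2355 m/s; Re = ρVD/μ = 4.972e+04; f → 0.02571
  f = 0.02571 → V = 0.2077 m/s; Re = 4.385e+04; f → 0.02609
  f = 0.02609 → V = 0.2062 m/s; Re = 4.353e+04; f → 0.02611
Converged (Δf/f < 1%). With the final f = 0.02611: V = √(2·2320·0.308/(0.02611·1620·795)) = 0.2061 m/s.
Q = V·A = 0.2061·(π/4·0.308²) = 0.01536 m³/s = 15.4 L/s.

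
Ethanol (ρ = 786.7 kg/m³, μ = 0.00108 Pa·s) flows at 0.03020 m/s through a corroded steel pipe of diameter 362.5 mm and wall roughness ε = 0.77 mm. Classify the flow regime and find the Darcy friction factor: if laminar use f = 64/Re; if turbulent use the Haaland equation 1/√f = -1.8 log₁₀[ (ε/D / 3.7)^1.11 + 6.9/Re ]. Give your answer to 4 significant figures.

f ≈ 0.03543

Re = ρVD/μ = 786.7·0.0302·0.3625/0.00108 = 7974.
Re > 4000 → turbulent. ε/D = 0.00077/0.3625 = 0.00212; Haaland: 1/√f = -1.8 log₁₀[0.000253 + 0.000865] = 5.313, so f = 0.03543.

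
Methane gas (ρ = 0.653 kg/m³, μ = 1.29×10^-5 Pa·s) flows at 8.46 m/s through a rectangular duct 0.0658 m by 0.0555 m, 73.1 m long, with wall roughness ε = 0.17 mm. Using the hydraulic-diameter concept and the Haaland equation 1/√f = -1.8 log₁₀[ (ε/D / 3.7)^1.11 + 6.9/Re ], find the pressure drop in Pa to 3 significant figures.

Hydraulic diameter D_h = 4A/P = 4·(0.0658·0.0555)/(2·(0.0658+0.0555)) = 0.01461/0.2426 = 0.06021 m.
Re = ρVD_h/μ = 0.653·8.46·0.06021/1.29e-05 = 2.579e+04.
ε/D_h = 0.00017/0.06021 = 0.00282; Haaland gives 1/√f = -1.8 log₁₀[0.000346+0.000268] = 5.781, so f = 0.02992.
ΔP = f(L/D_h)(ρV²/2) = 0.02992·73.1/0.06021·23.37 = 848.8 Pa.

ΔP ≈ 849 Pa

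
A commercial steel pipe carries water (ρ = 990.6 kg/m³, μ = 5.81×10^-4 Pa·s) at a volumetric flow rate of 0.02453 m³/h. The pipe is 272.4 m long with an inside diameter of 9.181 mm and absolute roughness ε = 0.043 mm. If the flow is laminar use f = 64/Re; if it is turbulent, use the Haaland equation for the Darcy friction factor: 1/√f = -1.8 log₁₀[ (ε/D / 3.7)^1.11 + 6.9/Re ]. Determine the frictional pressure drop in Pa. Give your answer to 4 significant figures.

Q = 0.02453 m³/h = 0.02453/3600 = 6.814e-06 m³/s.
Cross-sectional area A = πD²/4 = π(0.009181)²/4 = 6.62e-05 m²; mean velocity V = Q/A = 6.814e-06/6.62e-05 = 0.1029 m/s.
Reynolds number Re = ρVD/μ = 990.6 · 0.1029 · 0.009181 / 0.000581 = 1611.
Re < 2300 → laminar flow, so f = 64/Re = 64/1611 = 0.03972 (the turbulent correlation is not needed).
Darcy-Weisbach: ΔP = f(L/D)(ρV²/2) = 0.03972·(272.4/0.009181)·(990.6·0.1029²/2) = 0.03972·2.967e+04·5.247 = 6184 Pa.

ΔP ≈ 6184 Pa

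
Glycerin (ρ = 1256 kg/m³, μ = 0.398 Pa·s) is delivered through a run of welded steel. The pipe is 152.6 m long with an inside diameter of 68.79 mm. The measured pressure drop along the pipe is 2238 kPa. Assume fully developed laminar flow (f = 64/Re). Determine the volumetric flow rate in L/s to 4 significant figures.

Q ≈ 20.25 L/s

For laminar flow, f = 64/Re with Re = ρVD/μ, so Darcy-Weisbach reduces to ΔP = 32μLV/D². Solving for V: V = ΔP·D²/(32μL) = 2.238e+06·(0.06879)²/(32·0.398·152.6) = 5.449 m/s.
Check: Re = ρVD/μ = 1256·5.449·0.06879/0.398 = 1183 < 2300, so the laminar assumption holds.
Q = V·A = 5.449·(π/4·0.06879²) = 0.02025 m³/s = 20.25 L/s.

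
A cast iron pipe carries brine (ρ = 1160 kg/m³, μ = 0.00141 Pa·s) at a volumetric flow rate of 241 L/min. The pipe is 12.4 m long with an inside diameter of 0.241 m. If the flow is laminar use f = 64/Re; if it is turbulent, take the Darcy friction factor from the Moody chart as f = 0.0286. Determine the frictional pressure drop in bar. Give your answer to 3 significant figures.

ΔP ≈ 6.62×10^-5 bar

Q = 241 L/min = 241/60000 = 0.004017 m³/s.
Cross-sectional area A = πD²/4 = π(0.241)²/4 = 0.04562 m²; mean velocity V = Q/A = 0.004017/0.04562 = 0.08805 m/s.
Reynolds number Re = ρVD/μ = 1160 · 0.08805 · 0.241 / 0.00141 = 1.746e+04.
Re > 4000 → turbulent; use the Moody-chart value f = 0.0286.
Darcy-Weisbach: ΔP = f(L/D)(ρV²/2) = 0.0286·(12.4/0.241)·(1160·0.08805²/2) = 0.0286·51.45·4.497 = 6.617 Pa.
ΔP = 6.617 Pa = 6.62×10^-5 bar.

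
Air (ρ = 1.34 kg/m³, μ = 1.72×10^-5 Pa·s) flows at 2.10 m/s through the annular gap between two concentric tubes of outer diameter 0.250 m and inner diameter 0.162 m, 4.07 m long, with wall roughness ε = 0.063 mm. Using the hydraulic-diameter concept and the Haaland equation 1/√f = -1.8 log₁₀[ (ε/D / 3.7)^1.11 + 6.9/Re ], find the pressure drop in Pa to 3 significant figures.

ΔP ≈ 3.98 Pa

Hydraulic diameter D_h = 4A/P = D_o - D_i = 0.25 - 0.162 = 0.088 m.
Re = ρVD_h/μ = 1.34·2.1·0.088/1.72e-05 = 1.44e+04.
ε/D_h = 6.3e-05/0.088 = 0.000716; Haaland gives 1/√f = -1.8 log₁₀[7.55e-05+0.000479] = 5.861, so f = 0.02912.
ΔP = f(L/D_h)(ρV²/2) = 0.02912·4.07/0.088·2.955 = 3.979 Pa.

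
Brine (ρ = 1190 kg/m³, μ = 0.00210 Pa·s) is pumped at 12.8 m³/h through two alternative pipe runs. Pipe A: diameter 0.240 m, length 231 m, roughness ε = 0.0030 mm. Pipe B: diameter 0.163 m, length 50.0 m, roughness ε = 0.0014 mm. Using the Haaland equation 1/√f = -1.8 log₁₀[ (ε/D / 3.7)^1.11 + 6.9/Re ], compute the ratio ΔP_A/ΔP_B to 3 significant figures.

Pipe A: V = Q/A = 0.003556/0.04524 = 0.0786 m/s; Re = 1.069e+04; ε/D = 1.25e-05; Haaland → f = 0.03034; ΔP_A = f(L/D)(ρV²/2) = 107.3 Pa.
Pipe B: V = Q/A = 0.003556/0.02087 = 0.1704 m/s; Re = 1.574e+04; ε/D = 8.59e-06; Haaland → f = 0.02738; ΔP_B = f(L/D)(ρV²/2) = 145.1 Pa.
ΔP_A/ΔP_B = 107.3/145.1 = 0.740.

ΔP_A/ΔP_B ≈ 0.740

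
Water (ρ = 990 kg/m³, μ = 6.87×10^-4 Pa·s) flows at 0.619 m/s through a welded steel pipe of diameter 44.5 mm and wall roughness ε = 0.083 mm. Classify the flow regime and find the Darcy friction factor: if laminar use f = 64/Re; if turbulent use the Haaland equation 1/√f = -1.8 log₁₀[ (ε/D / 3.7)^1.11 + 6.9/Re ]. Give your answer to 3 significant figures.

Re = ρVD/μ = 990·0.619·0.0445/0.000687 = 3.969e+04.
Re > 4000 → turbulent. ε/D = 8.3e-05/0.0445 = 0.00187; Haaland: 1/√f = -1.8 log₁₀[0.000219 + 0.000174] = 6.131, so f = 0.0266.

f ≈ 0.0266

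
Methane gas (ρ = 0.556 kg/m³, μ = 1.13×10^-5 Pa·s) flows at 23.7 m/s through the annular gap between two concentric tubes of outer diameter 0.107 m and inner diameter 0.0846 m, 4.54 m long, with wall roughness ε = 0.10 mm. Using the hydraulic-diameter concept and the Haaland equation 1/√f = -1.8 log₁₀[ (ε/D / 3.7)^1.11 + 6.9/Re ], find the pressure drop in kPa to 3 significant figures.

Hydraulic diameter D_h = 4A/P = D_o - D_i = 0.107 - 0.0846 = 0.0224 m.
Re = ρVD_h/μ = 0.556·23.7·0.0224/1.13e-05 = 2.612e+04.
ε/D_h = 0.0001/0.0224 = 0.00446; Haaland gives 1/√f = -1.8 log₁₀[0.000576+0.000264] = 5.536, so f = 0.03263.
ΔP = f(L/D_h)(ρV²/2) = 0.03263·4.54/0.0224·156.1 = 1033 Pa.
ΔP = 1.03 kPa.

ΔP ≈ 1.03 kPa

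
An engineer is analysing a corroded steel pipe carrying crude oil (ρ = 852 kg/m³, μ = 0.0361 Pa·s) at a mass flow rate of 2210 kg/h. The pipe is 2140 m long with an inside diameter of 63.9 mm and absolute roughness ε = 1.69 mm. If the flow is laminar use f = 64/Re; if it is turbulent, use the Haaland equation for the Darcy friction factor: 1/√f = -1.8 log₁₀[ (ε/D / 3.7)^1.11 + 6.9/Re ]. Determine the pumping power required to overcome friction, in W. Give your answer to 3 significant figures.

ṁ = 2210 kg/h = 2210/3600 = 0.6139 kg/s.
A = πD²/4 = π(0.0639)²/4 = 0.003207 m²; mean velocity V = ṁ/(ρA) = 0.6139/(852 · 0.003207) = 0.2247 m/s.
Reynolds number Re = ρVD/μ = 852 · 0.2247 · 0.0639 / 0.0361 = 338.8.
Re < 2300 → laminar flow, so f = 64/Re = 64/338.8 = 0.1889 (the turbulent correlation is not needed).
Darcy-Weisbach: ΔP = f(L/D)(ρV²/2) = 0.1889·(2140/0.0639)·(852·0.2247²/2) = 0.1889·3.349e+04·21.5 = 1.36e+05 Pa.
Q = ṁ/ρ = 0.6139/852 = 0.0007205 m³/s.
Pumping power P = QΔP = 0.0007205·1.36e+05 = 98.01 W = 98.0 W.

P ≈ 98.0 W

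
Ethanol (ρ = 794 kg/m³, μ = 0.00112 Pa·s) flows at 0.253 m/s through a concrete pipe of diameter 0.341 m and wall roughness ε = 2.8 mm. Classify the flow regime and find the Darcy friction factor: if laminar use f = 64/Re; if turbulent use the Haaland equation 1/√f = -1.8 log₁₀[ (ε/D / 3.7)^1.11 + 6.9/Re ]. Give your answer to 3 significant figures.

Re = ρVD/μ = 794·0.253·0.341/0.00112 = 6.116e+04.
Re > 4000 → turbulent. ε/D = 0.0028/0.341 = 0.00821; Haaland: 1/√f = -1.8 log₁₀[0.00113 + 0.000113] = 5.228, so f = 0.03659.

f ≈ 0.0366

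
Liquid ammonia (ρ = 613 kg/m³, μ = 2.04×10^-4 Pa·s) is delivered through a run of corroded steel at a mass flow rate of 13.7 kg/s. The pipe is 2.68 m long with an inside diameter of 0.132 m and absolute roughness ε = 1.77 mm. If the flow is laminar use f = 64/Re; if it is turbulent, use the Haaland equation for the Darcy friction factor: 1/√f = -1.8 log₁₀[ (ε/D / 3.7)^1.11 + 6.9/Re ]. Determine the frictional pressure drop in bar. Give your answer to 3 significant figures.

A = πD²/4 = π(0.132)²/4 = 0.01368 m²; mean velocity V = ṁ/(ρA) = 13.7/(613 · 0.01368) = 1.633 m/s.
Reynolds number Re = ρVD/μ = 613 · 1.633 · 0.132 / 0.000204 = 6.478e+05.
Re > 4000 → turbulent. Relative roughness ε/D = 0.00177/0.132 = 0.0134. Haaland: 1/√f = -1.8 log₁₀[(0.0134/3.7)^1.11 + 6.9/6.478e+05] = -1.8 log₁₀[0.00195 + 1.07e-05] = 4.872, so f = 0.04212.
Darcy-Weisbach: ΔP = f(L/D)(ρV²/2) = 0.04212·(2.68/0.132)·(613·1.633²/2) = 0.04212·20.3·817.5 = 699.1 Pa.
ΔP = 699.1 Pa = 0.00699 bar.

ΔP ≈ 0.00699 bar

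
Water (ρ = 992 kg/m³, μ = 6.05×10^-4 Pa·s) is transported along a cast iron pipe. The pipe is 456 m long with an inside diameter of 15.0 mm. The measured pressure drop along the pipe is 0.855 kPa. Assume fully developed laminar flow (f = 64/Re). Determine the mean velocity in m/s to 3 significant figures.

V ≈ 0.0218 m/s

For laminar flow, f = 64/Re with Re = ρVD/μ, so Darcy-Weisbach reduces to ΔP = 32μLV/D². Solving for V: V = ΔP·D²/(32μL) = 855·(0.015)²/(32·0.000605·456) = 0.02179 m/s.
Check: Re = ρVD/μ = 992·0.02179·0.015/0.000605 = 536 < 2300, so the laminar assumption holds.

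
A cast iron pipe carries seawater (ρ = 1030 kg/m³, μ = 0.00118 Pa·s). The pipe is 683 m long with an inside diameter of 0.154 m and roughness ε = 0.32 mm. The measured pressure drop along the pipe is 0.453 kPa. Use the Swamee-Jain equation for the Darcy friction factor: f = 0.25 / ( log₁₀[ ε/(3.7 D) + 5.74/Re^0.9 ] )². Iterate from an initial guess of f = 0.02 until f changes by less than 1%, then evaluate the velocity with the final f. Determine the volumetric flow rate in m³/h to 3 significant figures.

Q ≈ 5.11 m³/h

Rearranging Darcy-Weisbach: V = √(2·ΔP·D/(f·L·ρ)). With ε/D = 0.00032/0.154 = 0.00208, iterate starting from f = 0.02:
  f = 0.02 → V = √(2·453·0.154/(0.02·683·1030)) = 0.09958 m/s; Re = ρVD/μ = 1.339e+04; f → 0.03242
  f = 0.03242 → V = 0.07822 m/s; Re = 1.051e+04; f → 0.03398
  f = 0.03398 → V = 0.07639 m/s; Re = 1.027e+04; f → 0.03415
Converged (Δf/f < 1%). With the final f = 0.03415: V = √(2·453·0.154/(0.03415·683·1030)) = 0.07621 m/s.
Q = V·A = 0.07621·(π/4·0.154²) = 0.001419 m³/s = 5.11 m³/h.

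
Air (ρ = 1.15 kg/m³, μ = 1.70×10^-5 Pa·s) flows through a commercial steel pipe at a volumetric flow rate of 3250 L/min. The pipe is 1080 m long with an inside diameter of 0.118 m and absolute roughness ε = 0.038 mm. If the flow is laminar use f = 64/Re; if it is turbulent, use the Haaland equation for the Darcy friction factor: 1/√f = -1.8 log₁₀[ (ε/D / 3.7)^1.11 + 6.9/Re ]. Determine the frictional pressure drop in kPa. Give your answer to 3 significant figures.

Q = 3250 L/min = 3250/60000 = 0.05417 m³/s.
Cross-sectional area A = πD²/4 = π(0.118)²/4 = 0.01094 m²; mean velocity V = Q/A = 0.05417/0.01094 = 4.953 m/s.
Reynolds number Re = ρVD/μ = 1.15 · 4.953 · 0.118 / 1.7e-05 = 3.954e+04.
Re > 4000 → turbulent. Relative roughness ε/D = 3.8e-05/0.118 = 0.000322. Haaland: 1/√f = -1.8 log₁₀[(0.000322/3.7)^1.11 + 6.9/3.954e+04] = -1.8 log₁₀[3.11e-05 + 0.000175] = 6.636, so f = 0.02271.
Darcy-Weisbach: ΔP = f(L/D)(ρV²/2) = 0.02271·(1080/0.118)·(1.15·4.953²/2) = 0.02271·9153·14.11 = 2932 Pa.
ΔP = 2932 Pa = 2.93 kPa.

ΔP ≈ 2.93 kPa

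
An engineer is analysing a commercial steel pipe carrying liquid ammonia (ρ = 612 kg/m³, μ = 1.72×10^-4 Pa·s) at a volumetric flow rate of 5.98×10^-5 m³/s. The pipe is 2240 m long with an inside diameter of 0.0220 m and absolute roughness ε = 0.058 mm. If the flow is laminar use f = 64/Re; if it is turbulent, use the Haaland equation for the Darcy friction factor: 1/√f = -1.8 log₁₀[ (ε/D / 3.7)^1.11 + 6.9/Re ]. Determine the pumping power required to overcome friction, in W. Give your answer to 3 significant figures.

Cross-sectional area A = πD²/4 = π(0.022)²/4 = 0.0003801 m²; mean velocity V = Q/A = 5.98e-05/0.0003801 = 0.1573 m/s.
Reynolds number Re = ρVD/μ = 612 · 0.1573 · 0.022 / 0.000172 = 1.231e+04.
Re > 4000 → turbulent. Relative roughness ε/D = 5.8e-05/0.022 = 0.00264. Haaland: 1/√f = -1.8 log₁₀[(0.00264/3.7)^1.11 + 6.9/1.231e+04] = -1.8 log₁₀[0.000321 + 0.00056] = 5.499, so f = 0.03307.
Darcy-Weisbach: ΔP = f(L/D)(ρV²/2) = 0.03307·(2240/0.022)·(612·0.1573²/2) = 0.03307·1.018e+05·7.573 = 2.55e+04 Pa.
Pumping power P = QΔP = 5.98e-05·2.55e+04 = 1.525 W = 1.52 W.

P ≈ 1.52 W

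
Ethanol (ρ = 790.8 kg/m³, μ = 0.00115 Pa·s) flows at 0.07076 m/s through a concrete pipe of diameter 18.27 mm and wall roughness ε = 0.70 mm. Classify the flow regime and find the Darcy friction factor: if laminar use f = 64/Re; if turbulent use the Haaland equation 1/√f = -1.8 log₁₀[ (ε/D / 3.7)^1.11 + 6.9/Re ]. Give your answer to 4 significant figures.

Re = ρVD/μ = 790.8·0.07076·0.01827/0.00115 = 889.
Re < 2300 → laminar, so f = 64/Re = 0.07199 (roughness is irrelevant in laminar flow).

f ≈ 0.07199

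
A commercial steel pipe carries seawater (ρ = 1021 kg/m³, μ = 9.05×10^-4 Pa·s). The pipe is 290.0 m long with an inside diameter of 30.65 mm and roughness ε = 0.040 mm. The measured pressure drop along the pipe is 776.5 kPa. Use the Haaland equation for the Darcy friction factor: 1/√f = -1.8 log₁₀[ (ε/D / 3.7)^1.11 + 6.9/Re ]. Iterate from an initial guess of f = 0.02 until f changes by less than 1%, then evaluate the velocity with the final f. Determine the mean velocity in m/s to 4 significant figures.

V ≈ 2.636 m/s

Rearranging Darcy-Weisbach: V = √(2·ΔP·D/(f·L·ρ)). With ε/D = 4e-05/0.03065 = 0.00131, iterate starting from f = 0.02:
  f = 0.02 → V = √(2·7.765e+05·0.03065/(0.02·290·1021)) = 2.835 m/s; Re = ρVD/μ = 9.804e+04; f → 0.02301
  f = 0.02301 → V = 2.643 m/s; Re = 9.14e+04; f → 0.02314
Converged (Δf/f < 1%). With the final f = 0.02314: V = √(2·7.765e+05·0.03065/(0.02314·290·1021)) = 2.636 m/s.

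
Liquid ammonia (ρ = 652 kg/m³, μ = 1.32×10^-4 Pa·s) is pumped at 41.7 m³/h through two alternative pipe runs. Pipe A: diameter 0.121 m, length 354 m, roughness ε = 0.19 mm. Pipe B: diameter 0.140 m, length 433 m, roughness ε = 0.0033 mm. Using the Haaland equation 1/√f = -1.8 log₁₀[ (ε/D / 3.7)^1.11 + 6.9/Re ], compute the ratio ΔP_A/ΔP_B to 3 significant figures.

Pipe A: V = Q/A = 0.01158/0.0115 = 1.007 m/s; Re = 6.02e+05; ε/D = 0.00157; Haaland → f = 0.02235; ΔP_A = f(L/D)(ρV²/2) = 2.163e+04 Pa.
Pipe B: V = Q/A = 0.01158/0.01539 = 0.7525 m/s; Re = 5.203e+05; ε/D = 2.36e-05; Haaland → f = 0.01326; ΔP_B = f(L/D)(ρV²/2) = 7569 Pa.
ΔP_A/ΔP_B = 2.163e+04/7569 = 2.86.

ΔP_A/ΔP_B ≈ 2.86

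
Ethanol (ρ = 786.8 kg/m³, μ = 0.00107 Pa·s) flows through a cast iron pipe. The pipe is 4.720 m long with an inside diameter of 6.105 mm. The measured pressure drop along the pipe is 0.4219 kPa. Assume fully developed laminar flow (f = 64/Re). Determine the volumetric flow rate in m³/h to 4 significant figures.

For laminar flow, f = 64/Re with Re = ρVD/μ, so Darcy-Weisbach reduces to ΔP = 32μLV/D². Solving for V: V = ΔP·D²/(32μL) = 421.9·(0.006105)²/(32·0.00107·4.72) = 0.0973 m/s.
Check: Re = ρVD/μ = 786.8·0.0973·0.006105/0.00107 = 436.8 < 2300, so the laminar assumption holds.
Q = V·A = 0.0973·(π/4·0.006105²) = 2.848e-06 m³/s = 0.01025 m³/h.

Q ≈ 0.01025 m³/h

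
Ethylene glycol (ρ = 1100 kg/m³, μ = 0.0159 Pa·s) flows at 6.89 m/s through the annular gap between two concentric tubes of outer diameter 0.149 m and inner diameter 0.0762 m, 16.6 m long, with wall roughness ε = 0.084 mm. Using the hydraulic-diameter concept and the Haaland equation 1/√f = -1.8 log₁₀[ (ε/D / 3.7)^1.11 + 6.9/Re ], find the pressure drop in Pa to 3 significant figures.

Hydraulic diameter D_h = 4A/P = D_o - D_i = 0.149 - 0.0762 = 0.0728 m.
Re = ρVD_h/μ = 1100·6.89·0.0728/0.0159 = 3.47e+04.
ε/D_h = 8.4e-05/0.0728 = 0.00115; Haaland gives 1/√f = -1.8 log₁₀[0.000128+0.000199] = 6.273, so f = 0.02541.
ΔP = f(L/D_h)(ρV²/2) = 0.02541·16.6/0.0728·2.611e+04 = 1.513e+05 Pa.

ΔP ≈ 151000 Pa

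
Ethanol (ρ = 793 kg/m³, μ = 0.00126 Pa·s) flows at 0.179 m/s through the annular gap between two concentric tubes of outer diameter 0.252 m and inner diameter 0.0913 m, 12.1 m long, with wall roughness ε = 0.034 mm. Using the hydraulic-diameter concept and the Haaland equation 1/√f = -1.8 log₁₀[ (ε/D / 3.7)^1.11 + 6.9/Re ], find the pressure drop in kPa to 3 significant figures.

Hydraulic diameter D_h = 4A/P = D_o - D_i = 0.252 - 0.0913 = 0.1607 m.
Re = ρVD_h/μ = 793·0.179·0.1607/0.00126 = 1.81e+04.
ε/D_h = 3.4e-05/0.1607 = 0.000212; Haaland gives 1/√f = -1.8 log₁₀[1.95e-05+0.000381] = 6.115, so f = 0.02674.
ΔP = f(L/D_h)(ρV²/2) = 0.02674·12.1/0.1607·12.7 = 25.58 Pa.
ΔP = 0.0256 kPa.

ΔP ≈ 0.0256 kPa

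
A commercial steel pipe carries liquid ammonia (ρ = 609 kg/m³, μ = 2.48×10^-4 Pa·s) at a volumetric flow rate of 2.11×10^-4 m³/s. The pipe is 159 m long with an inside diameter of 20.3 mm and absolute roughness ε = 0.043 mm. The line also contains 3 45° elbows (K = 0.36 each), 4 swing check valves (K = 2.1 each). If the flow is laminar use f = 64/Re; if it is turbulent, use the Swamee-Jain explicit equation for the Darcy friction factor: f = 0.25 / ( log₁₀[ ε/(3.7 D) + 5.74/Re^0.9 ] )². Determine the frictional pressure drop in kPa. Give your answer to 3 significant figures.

Cross-sectional area A = πD²/4 = π(0.0203)²/4 = 0.0003237 m²; mean velocity V = Q/A = 0.000211/0.0003237 = 0.6519 m/s.
Reynolds number Re = ρVD/μ = 609 · 0.6519 · 0.0203 / 0.000248 = 3.25e+04.
Re > 4000 → turbulent. Relative roughness ε/D = 4.3e-05/0.0203 = 0.00212. Swamee-Jain: f = 0.25/(log₁₀[0.00212/3.7 + 5.74/3.25e+04^0.9])² = 0.25/(log₁₀[0.000572 + 0.000499])² = 0.25/(-2.97)² = 0.02834.
Total minor-loss coefficient ΣK = 3·0.36 + 4·2.1 = 9.48.
ΔP = [f·L/D + ΣK]·(ρV²/2) = [0.02834·159/0.0203 + 9.48]·(609·0.6519²/2) = [222 + 9.48]·129.4 = 2.996e+04 Pa.
ΔP = 2.996e+04 Pa = 30.0 kPa.

ΔP ≈ 30.0 kPa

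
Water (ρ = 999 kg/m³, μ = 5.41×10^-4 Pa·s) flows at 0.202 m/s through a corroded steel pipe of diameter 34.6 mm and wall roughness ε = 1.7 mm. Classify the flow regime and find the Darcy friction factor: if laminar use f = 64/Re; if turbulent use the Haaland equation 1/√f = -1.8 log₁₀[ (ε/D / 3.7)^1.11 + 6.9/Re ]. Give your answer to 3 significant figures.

f ≈ 0.0730

Re = ρVD/μ = 999·0.202·0.0346/0.000541 = 1.291e+04.
Re > 4000 → turbulent. ε/D = 0.0017/0.0346 = 0.0491; Haaland: 1/√f = -1.8 log₁₀[0.00826 + 0.000535] = 3.701, so f = 0.07301.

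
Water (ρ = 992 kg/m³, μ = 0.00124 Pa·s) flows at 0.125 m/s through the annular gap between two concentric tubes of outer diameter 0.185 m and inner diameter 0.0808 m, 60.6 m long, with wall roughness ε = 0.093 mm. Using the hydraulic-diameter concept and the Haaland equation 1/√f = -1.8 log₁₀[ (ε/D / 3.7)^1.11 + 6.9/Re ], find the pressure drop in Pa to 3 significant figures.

ΔP ≈ 143 Pa

Hydraulic diameter D_h = 4A/P = D_o - D_i = 0.185 - 0.0808 = 0.1042 m.
Re = ρVD_h/μ = 992·0.125·0.1042/0.00124 = 1.042e+04.
ε/D_h = 9.3e-05/0.1042 = 0.000893; Haaland gives 1/√f = -1.8 log₁₀[9.65e-05+0.000662] = 5.616, so f = 0.03171.
ΔP = f(L/D_h)(ρV²/2) = 0.03171·60.6/0.1042·7.75 = 142.9 Pa.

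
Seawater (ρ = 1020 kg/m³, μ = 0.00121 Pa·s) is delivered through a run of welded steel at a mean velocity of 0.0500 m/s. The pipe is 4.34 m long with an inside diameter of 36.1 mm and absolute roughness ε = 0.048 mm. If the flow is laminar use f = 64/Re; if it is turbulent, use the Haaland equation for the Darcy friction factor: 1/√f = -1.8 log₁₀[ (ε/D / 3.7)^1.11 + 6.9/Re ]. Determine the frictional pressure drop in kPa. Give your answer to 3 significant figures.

ΔP ≈ 0.00645 kPa

Reynolds number Re = ρVD/μ = 1020 · 0.05 · 0.0361 / 0.00121 = 1522.
Re < 2300 → laminar flow, so f = 64/Re = 64/1522 = 0.04206 (the turbulent correlation is not needed).
Darcy-Weisbach: ΔP = f(L/D)(ρV²/2) = 0.04206·(4.34/0.0361)·(1020·0.05²/2) = 0.04206·120.2·1.275 = 6.447 Pa.
ΔP = 6.447 Pa = 0.00645 kPa.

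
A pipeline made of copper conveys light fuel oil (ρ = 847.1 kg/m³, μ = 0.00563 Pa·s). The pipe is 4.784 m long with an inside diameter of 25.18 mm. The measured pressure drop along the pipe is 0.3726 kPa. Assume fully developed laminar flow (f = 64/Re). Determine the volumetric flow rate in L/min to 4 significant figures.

For laminar flow, f = 64/Re with Re = ρVD/μ, so Darcy-Weisbach reduces to ΔP = 32μLV/D². Solving for V: V = ΔP·D²/(32μL) = 372.6·(0.02518)²/(32·0.00563·4.784) = 0.2741 m/s.
Check: Re = ρVD/μ = 847.1·0.2741·0.02518/0.00563 = 1038 < 2300, so the laminar assumption holds.
Q = V·A = 0.2741·(π/4·0.02518²) = 0.0001365 m³/s = 8.189 L/min.

Q ≈ 8.189 L/min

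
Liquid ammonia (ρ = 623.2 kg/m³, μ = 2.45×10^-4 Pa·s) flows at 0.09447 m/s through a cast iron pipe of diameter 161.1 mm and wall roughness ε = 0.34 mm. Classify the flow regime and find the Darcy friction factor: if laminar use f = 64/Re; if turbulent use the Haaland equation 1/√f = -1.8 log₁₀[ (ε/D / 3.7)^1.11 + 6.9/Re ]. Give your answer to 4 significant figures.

f ≈ 0.02722

Re = ρVD/μ = 623.2·0.09447·0.1611/0.000245 = 3.871e+04.
Re > 4000 → turbulent. ε/D = 0.00034/0.1611 = 0.00211; Haaland: 1/√f = -1.8 log₁₀[0.000251 + 0.000178] = 6.061, so f = 0.02722.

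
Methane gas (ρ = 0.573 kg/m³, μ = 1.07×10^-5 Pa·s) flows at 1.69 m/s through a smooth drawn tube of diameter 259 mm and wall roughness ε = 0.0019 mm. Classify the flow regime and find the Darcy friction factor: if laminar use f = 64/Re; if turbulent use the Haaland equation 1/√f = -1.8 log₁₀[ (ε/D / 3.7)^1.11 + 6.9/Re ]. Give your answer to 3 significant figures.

Re = ρVD/μ = 0.573·1.69·0.259/1.07e-05 = 2.344e+04.
Re > 4000 → turbulent. ε/D = 1.9e-06/0.259 = 7.34e-06; Haaland: 1/√f = -1.8 log₁₀[4.68e-07 + 0.000294] = 6.355, so f = 0.02476.

f ≈ 0.0248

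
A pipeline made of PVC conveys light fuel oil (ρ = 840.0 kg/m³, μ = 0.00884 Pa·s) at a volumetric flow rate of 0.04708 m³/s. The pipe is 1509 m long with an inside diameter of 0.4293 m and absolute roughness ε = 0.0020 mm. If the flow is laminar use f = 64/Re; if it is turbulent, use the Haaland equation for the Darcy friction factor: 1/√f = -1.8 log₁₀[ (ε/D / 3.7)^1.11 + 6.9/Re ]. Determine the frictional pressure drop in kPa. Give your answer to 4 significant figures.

ΔP ≈ 4.470 kPa

Cross-sectional area A = πD²/4 = π(0.4293)²/4 = 0.1447 m²; mean velocity V = Q/A = 0.04708/0.1447 = 0.3253 m/s.
Reynolds number Re = ρVD/μ = 840 · 0.3253 · 0.4293 / 0.00884 = 1.327e+04.
Re > 4000 → turbulent. Relative roughness ε/D = 2e-06/0.4293 = 4.66e-06. Haaland: 1/√f = -1.8 log₁₀[(4.66e-06/3.7)^1.11 + 6.9/1.327e+04] = -1.8 log₁₀[2.83e-07 + 0.00052] = 5.911, so f = 0.02862.
Darcy-Weisbach: ΔP = f(L/D)(ρV²/2) = 0.02862·(1509/0.4293)·(840·0.3253²/2) = 0.02862·3515·44.43 = 4470 Pa.
ΔP = 4470 Pa = 4.470 kPa.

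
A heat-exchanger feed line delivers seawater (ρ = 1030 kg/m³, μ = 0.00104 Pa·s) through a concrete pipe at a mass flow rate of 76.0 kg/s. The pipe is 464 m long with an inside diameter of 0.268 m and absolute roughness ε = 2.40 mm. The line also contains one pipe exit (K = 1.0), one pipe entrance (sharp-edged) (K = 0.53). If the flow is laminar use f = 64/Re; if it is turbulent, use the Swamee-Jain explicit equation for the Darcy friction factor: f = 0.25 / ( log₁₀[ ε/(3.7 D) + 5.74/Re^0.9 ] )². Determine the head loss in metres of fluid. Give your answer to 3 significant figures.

A = πD²/4 = π(0.268)²/4 = 0.05641 m²; mean velocity V = ṁ/(ρA) = 76/(1030 · 0.05641) = 1.308 m/s.
Reynolds number Re = ρVD/μ = 1030 · 1.308 · 0.268 / 0.00104 = 3.472e+05.
Re > 4000 → turbulent. Relative roughness ε/D = 0.0024/0.268 = 0.00896. Swamee-Jain: f = 0.25/(log₁₀[0.00896/3.7 + 5.74/3.472e+05^0.9])² = 0.25/(log₁₀[0.00242 + 5.92e-05])² = 0.25/(-2.606)² = 0.03682.
Total minor-loss coefficient ΣK = 1·1 + 1·0.53 = 1.53.
ΔP = [f·L/D + ΣK]·(ρV²/2) = [0.03682·464/0.268 + 1.53]·(1030·1.308²/2) = [63.75 + 1.53]·881.1 = 5.752e+04 Pa.
Head loss h_f = ΔP/(ρg) = 5.752e+04/(1030·9.81) = 5.69 m.

h_f ≈ 5.69 m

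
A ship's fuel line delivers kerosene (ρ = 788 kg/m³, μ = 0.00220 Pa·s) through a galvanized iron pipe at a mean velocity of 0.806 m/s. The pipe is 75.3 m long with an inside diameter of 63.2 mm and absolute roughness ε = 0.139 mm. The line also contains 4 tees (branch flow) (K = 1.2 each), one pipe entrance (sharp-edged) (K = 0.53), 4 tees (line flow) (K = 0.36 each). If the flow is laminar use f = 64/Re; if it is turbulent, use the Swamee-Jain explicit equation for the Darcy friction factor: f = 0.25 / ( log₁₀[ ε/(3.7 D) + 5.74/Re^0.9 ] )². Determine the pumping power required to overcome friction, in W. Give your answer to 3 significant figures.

Reynolds number Re = ρVD/μ = 788 · 0.806 · 0.0632 / 0.0022 = 1.825e+04.
Re > 4000 → turbulent. Relative roughness ε/D = 0.000139/0.0632 = 0.0022. Swamee-Jain: f = 0.25/(log₁₀[0.0022/3.7 + 5.74/1.825e+04^0.9])² = 0.25/(log₁₀[0.000594 + 0.000839])² = 0.25/(-2.844)² = 0.03092.
Total minor-loss coefficient ΣK = 4·1.2 + 1·0.53 + 4·0.36 = 6.77.
ΔP = [f·L/D + ΣK]·(ρV²/2) = [0.03092·75.3/0.0632 + 6.77]·(788·0.806²/2) = [36.84 + 6.77]·256 = 1.116e+04 Pa.
Q = V·A = 0.806·0.003137 = 0.002528 m³/s.
Pumping power P = QΔP = 0.002528·1.116e+04 = 28.22 W = 28.2 W.

P ≈ 28.2 W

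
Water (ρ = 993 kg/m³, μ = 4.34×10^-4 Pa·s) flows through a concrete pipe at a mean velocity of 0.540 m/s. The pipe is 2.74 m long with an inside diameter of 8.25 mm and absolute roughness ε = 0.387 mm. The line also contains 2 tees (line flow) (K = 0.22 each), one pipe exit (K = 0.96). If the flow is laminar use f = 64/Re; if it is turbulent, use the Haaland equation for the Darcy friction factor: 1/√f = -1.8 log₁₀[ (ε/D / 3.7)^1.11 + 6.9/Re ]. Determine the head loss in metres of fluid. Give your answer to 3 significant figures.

h_f ≈ 0.376 m

Reynolds number Re = ρVD/μ = 993 · 0.54 · 0.00825 / 0.000434 = 1.019e+04.
Re > 4000 → turbulent. Relative roughness ε/D = 0.000387/0.00825 = 0.0469. Haaland: 1/√f = -1.8 log₁₀[(0.0469/3.7)^1.11 + 6.9/1.019e+04] = -1.8 log₁₀[0.00784 + 0.000677] = 3.725, so f = 0.07205.
Total minor-loss coefficient ΣK = 2·0.22 + 1·0.96 = 1.4.
ΔP = [f·L/D + ΣK]·(ρV²/2) = [0.07205·2.74/0.00825 + 1.4]·(993·0.54²/2) = [23.93 + 1.4]·144.8 = 3667 Pa.
Head loss h_f = ΔP/(ρg) = 3667/(993·9.81) = 0.376 m.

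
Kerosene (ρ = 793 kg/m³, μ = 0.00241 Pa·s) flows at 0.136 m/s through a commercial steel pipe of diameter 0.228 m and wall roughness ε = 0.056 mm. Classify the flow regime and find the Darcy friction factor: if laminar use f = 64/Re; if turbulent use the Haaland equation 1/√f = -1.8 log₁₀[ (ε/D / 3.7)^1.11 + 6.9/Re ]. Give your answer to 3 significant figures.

f ≈ 0.0310

Re = ρVD/μ = 793·0.136·0.228/0.00241 = 1.02e+04.
Re > 4000 → turbulent. ε/D = 5.6e-05/0.228 = 0.000246; Haaland: 1/√f = -1.8 log₁₀[2.3e-05 + 0.000676] = 5.68, so f = 0.031.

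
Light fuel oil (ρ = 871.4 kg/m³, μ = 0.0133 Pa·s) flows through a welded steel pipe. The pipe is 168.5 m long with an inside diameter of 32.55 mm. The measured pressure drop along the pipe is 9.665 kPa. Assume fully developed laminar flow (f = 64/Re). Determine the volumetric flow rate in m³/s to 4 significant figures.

Q ≈ 1.188×10^-4 m³/s

For laminar flow, f = 64/Re with Re = ρVD/μ, so Darcy-Weisbach reduces to ΔP = 32μLV/D². Solving for V: V = ΔP·D²/(32μL) = 9665·(0.03255)²/(32·0.0133·168.5) = 0.1428 m/s.
Check: Re = ρVD/μ = 871.4·0.1428·0.03255/0.0133 = 304.5 < 2300, so the laminar assumption holds.
Q = V·A = 0.1428·(π/4·0.03255²) = 0.0001188 m³/s = 1.188×10^-4 m³/s.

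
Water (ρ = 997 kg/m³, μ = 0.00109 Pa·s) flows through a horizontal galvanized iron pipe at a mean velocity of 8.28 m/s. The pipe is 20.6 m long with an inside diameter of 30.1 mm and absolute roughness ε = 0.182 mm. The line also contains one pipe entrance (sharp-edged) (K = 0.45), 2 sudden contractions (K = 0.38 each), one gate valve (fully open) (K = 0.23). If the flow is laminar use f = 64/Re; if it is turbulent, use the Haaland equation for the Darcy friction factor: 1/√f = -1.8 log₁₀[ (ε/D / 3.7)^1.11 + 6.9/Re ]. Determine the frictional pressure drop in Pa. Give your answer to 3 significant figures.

ΔP ≈ 812000 Pa

Reynolds number Re = ρVD/μ = 997 · 8.28 · 0.0301 / 0.00109 = 2.28e+05.
Re > 4000 → turbulent. Relative roughness ε/D = 0.000182/0.0301 = 0.00605. Haaland: 1/√f = -1.8 log₁₀[(0.00605/3.7)^1.11 + 6.9/2.28e+05] = -1.8 log₁₀[0.000807 + 3.03e-05] = 5.539, so f = 0.03259.
Total minor-loss coefficient ΣK = 1·0.45 + 2·0.38 + 1·0.23 = 1.44.
ΔP = [f·L/D + ΣK]·(ρV²/2) = [0.03259·20.6/0.0301 + 1.44]·(997·8.28²/2) = [22.31 + 1.44]·3.418e+04 = 8.116e+05 Pa.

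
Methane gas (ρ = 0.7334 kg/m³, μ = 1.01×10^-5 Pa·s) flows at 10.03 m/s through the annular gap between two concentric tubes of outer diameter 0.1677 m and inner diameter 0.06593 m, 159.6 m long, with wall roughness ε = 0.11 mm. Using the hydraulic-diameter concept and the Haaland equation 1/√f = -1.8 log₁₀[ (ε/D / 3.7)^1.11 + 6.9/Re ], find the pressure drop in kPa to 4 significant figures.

Hydraulic diameter D_h = 4A/P = D_o - D_i = 0.1677 - 0.06593 = 0.1018 m.
Re = ρVD_h/μ = 0.7334·10.03·0.1018/1.01e-05 = 7.412e+04.
ε/D_h = 0.00011/0.1018 = 0.00108; Haaland gives 1/√f = -1.8 log₁₀[0.000119+9.31e-05] = 6.611, so f = 0.02288.
ΔP = f(L/D_h)(ρV²/2) = 0.02288·159.6/0.1018·36.89 = 1324 Pa.
ΔP = 1.324 kPa.

ΔP ≈ 1.324 kPa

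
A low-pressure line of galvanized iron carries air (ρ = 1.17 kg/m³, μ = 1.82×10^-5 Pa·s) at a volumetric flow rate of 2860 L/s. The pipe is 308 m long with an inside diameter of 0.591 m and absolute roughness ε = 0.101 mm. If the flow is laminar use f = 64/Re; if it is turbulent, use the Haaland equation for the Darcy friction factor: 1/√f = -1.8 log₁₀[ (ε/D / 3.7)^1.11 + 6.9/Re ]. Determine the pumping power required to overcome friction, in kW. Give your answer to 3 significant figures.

P ≈ 1.45 kW

Q = 2860 L/s = 2860/1000 = 2.86 m³/s.
Cross-sectional area A = πD²/4 = π(0.591)²/4 = 0.2743 m²; mean velocity V = Q/A = 2.86/0.2743 = 10.43 m/s.
Reynolds number Re = ρVD/μ = 1.17 · 10.43 · 0.591 / 1.82e-05 = 3.961e+05.
Re > 4000 → turbulent. Relative roughness ε/D = 0.000101/0.591 = 0.000171. Haaland: 1/√f = -1.8 log₁₀[(0.000171/3.7)^1.11 + 6.9/3.961e+05] = -1.8 log₁₀[1.54e-05 + 1.74e-05] = 8.071, so f = 0.01535.
Darcy-Weisbach: ΔP = f(L/D)(ρV²/2) = 0.01535·(308/0.591)·(1.17·10.43²/2) = 0.01535·521.2·63.59 = 508.7 Pa.
Pumping power P = QΔP = 2.86·508.7 = 1455 W = 1.45 kW.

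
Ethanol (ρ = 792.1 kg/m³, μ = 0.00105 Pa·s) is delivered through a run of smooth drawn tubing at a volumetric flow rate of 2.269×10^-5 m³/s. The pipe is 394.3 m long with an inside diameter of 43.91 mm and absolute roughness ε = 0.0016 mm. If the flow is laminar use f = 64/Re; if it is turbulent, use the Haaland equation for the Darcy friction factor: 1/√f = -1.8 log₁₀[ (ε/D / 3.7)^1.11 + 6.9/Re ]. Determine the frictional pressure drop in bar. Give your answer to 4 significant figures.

ΔP ≈ 0.001030 bar

Cross-sectional area A = πD²/4 = π(0.04391)²/4 = 0.001514 m²; mean velocity V = Q/A = 2.269e-05/0.001514 = 0.01498 m/s.
Reynolds number Re = ρVD/μ = 792.1 · 0.01498 · 0.04391 / 0.00105 = 496.3.
Re < 2300 → laminar flow, so f = 64/Re = 64/496.3 = 0.1289 (the turbulent correlation is not needed).
Darcy-Weisbach: ΔP = f(L/D)(ρV²/2) = 0.1289·(394.3/0.04391)·(792.1·0.01498²/2) = 0.1289·8980·0.08892 = 103 Pa.
ΔP = 103 Pa = 0.001030 bar.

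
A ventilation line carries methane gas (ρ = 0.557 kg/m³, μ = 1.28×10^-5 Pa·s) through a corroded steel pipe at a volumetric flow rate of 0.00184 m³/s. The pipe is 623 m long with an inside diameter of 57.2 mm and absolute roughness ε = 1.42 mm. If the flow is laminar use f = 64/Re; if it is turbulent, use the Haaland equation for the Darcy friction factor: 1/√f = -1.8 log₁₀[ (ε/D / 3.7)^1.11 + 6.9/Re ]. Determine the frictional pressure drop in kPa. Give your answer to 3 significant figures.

Cross-sectional area A = πD²/4 = π(0.0572)²/4 = 0.00257 m²; mean velocity V = Q/A = 0.00184/0.00257 = 0.716 m/s.
Reynolds number Re = ρVD/μ = 0.557 · 0.716 · 0.0572 / 1.28e-05 = 1782.
Re < 2300 → laminar flow, so f = 64/Re = 64/1782 = 0.03591 (the turbulent correlation is not needed).
Darcy-Weisbach: ΔP = f(L/D)(ρV²/2) = 0.03591·(623/0.0572)·(0.557·0.716²/2) = 0.03591·1.089e+04·0.1428 = 55.85 Pa.
ΔP = 55.85 Pa = 0.0558 kPa.

ΔP ≈ 0.0558 kPa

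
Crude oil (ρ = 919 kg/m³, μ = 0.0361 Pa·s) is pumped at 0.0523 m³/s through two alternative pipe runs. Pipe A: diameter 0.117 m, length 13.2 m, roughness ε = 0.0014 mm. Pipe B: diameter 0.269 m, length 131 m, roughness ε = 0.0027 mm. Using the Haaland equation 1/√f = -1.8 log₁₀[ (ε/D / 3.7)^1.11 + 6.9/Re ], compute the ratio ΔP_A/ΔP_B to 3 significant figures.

ΔP_A/ΔP_B ≈ 5.14

Pipe A: V = Q/A = 0.0523/0.01075 = 4.865 m/s; Re = 1.449e+04; ε/D = 1.2e-05; Haaland → f = 0.02798; ΔP_A = f(L/D)(ρV²/2) = 3.432e+04 Pa.
Pipe B: V = Q/A = 0.0523/0.05683 = 0.9203 m/s; Re = 6302; ε/D = 1e-05; Haaland → f = 0.03522; ΔP_B = f(L/D)(ρV²/2) = 6674 Pa.
ΔP_A/ΔP_B = 3.432e+04/6674 = 5.14.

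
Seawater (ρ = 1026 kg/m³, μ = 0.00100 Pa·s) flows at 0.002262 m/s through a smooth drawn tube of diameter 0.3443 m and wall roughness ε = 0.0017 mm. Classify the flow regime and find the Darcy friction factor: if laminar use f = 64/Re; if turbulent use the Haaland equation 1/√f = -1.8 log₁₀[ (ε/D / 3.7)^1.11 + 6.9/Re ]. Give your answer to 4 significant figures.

f ≈ 0.08009

Re = ρVD/μ = 1026·0.002262·0.3443/0.001 = 799.1.
Re < 2300 → laminar, so f = 64/Re = 0.08009 (roughness is irrelevant in laminar flow).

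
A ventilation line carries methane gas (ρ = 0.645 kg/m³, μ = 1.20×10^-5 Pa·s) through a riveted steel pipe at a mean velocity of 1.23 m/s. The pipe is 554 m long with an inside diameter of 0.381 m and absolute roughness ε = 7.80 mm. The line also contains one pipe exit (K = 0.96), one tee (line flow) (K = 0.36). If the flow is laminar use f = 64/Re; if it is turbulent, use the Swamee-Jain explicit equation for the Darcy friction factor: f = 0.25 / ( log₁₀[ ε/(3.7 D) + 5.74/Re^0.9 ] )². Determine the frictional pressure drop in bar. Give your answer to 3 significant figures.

Reynolds number Re = ρVD/μ = 0.645 · 1.23 · 0.381 / 1.2e-05 = 2.519e+04.
Re > 4000 → turbulent. Relative roughness ε/D = 0.0078/0.381 = 0.0205. Swamee-Jain: f = 0.25/(log₁₀[0.0205/3.7 + 5.74/2.519e+04^0.9])² = 0.25/(log₁₀[0.00553 + 0.000628])² = 0.25/(-2.21)² = 0.05117.
Total minor-loss coefficient ΣK = 1·0.96 + 1·0.36 = 1.32.
ΔP = [f·L/D + ΣK]·(ρV²/2) = [0.05117·554/0.381 + 1.32]·(0.645·1.23²/2) = [74.4 + 1.32]·0.4879 = 36.95 Pa.
ΔP = 36.95 Pa = 3.69×10^-4 bar.

ΔP ≈ 3.69×10^-4 bar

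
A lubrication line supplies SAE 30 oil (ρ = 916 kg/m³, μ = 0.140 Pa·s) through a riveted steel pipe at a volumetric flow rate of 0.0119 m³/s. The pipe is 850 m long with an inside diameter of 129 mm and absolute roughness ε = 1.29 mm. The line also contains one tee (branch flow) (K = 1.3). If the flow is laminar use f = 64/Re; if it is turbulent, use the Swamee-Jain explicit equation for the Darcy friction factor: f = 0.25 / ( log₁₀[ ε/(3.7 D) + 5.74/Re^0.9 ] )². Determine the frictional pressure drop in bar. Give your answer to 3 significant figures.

ΔP ≈ 2.09 bar

Cross-sectional area A = πD²/4 = π(0.129)²/4 = 0.01307 m²; mean velocity V = Q/A = 0.0119/0.01307 = 0.9105 m/s.
Reynolds number Re = ρVD/μ = 916 · 0.9105 · 0.129 / 0.14 = 768.5.
Re < 2300 → laminar flow, so f = 64/Re = 64/768.5 = 0.08328 (the turbulent correlation is not needed).
Total minor-loss coefficient ΣK = 1·1.3 = 1.3.
ΔP = [f·L/D + ΣK]·(ρV²/2) = [0.08328·850/0.129 + 1.3]·(916·0.9105²/2) = [548.7 + 1.3]·379.7 = 2.088e+05 Pa.
ΔP = 2.088e+05 Pa = 2.09 bar.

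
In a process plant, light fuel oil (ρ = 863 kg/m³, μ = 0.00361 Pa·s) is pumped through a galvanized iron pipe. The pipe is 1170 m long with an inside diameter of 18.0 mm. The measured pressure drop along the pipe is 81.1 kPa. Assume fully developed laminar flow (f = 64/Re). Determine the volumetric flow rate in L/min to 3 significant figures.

Q ≈ 2.97 L/min

For laminar flow, f = 64/Re with Re = ρVD/μ, so Darcy-Weisbach reduces to ΔP = 32μLV/D². Solving for V: V = ΔP·D²/(32μL) = 8.11e+04·(0.018)²/(32·0.00361·1170) = 0.1944 m/s.
Check: Re = ρVD/μ = 863·0.1944·0.018/0.00361 = 836.6 < 2300, so the laminar assumption holds.
Q = V·A = 0.1944·(π/4·0.018²) = 4.947e-05 m³/s = 2.97 L/min.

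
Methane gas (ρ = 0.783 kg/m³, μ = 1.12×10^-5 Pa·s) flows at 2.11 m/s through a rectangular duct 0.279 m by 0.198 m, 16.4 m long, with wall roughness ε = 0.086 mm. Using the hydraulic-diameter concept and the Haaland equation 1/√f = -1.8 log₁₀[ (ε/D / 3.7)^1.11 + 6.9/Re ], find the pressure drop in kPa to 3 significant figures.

ΔP ≈ 0.00290 kPa

Hydraulic diameter D_h = 4A/P = 4·(0.279·0.198)/(2·(0.279+0.198)) = 0.221/0.954 = 0.2316 m.
Re = ρVD_h/μ = 0.783·2.11·0.2316/1.12e-05 = 3.417e+04.
ε/D_h = 8.6e-05/0.2316 = 0.000371; Haaland gives 1/√f = -1.8 log₁₀[3.64e-05+0.000202] = 6.521, so f = 0.02352.
ΔP = f(L/D_h)(ρV²/2) = 0.02352·16.4/0.2316·1.743 = 2.902 Pa.
ΔP = 0.00290 kPa.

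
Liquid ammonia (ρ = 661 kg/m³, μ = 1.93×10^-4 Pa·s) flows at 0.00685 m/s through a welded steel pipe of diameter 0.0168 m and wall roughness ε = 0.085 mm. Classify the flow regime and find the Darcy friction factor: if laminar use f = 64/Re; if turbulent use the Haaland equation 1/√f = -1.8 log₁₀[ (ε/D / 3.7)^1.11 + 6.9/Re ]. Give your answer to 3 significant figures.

Re = ρVD/μ = 661·0.00685·0.0168/0.000193 = 394.1.
Re < 2300 → laminar, so f = 64/Re = 0.1624 (roughness is irrelevant in laminar flow).

f ≈ 0.162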